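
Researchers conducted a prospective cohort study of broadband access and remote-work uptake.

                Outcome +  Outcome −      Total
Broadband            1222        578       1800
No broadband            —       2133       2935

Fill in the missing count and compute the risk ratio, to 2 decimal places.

The missing cell is in the unexposed row: 2935 − 2133 = 802.
So a = 1222, b = 578, c = 802, d = 2133.
RR = [a/(a+b)] / [c/(c+d)] = (1222/1800) / (802/2935) = 0.67889/0.27325 = 2.48446

2.48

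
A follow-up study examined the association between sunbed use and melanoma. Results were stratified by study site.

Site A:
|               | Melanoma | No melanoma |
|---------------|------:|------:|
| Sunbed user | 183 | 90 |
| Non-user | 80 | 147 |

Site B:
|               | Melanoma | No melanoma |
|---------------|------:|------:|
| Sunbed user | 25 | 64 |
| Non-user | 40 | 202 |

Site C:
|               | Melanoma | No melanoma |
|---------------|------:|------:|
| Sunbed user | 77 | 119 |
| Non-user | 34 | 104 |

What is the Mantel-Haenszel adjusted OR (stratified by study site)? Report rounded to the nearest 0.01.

2.72

OR_MH = Σ(aᵢdᵢ/nᵢ) / Σ(bᵢcᵢ/nᵢ), where nᵢ is the stratum total.
Stratum 1 (Site A): n = 500; a·d/n = 183·147/500 = 53.8020; b·c/n = 90·80/500 = 14.4000
Stratum 2 (Site B): n = 331; a·d/n = 25·202/331 = 15.2568; b·c/n = 64·40/331 = 7.7341
Stratum 3 (Site C): n = 334; a·d/n = 77·104/334 = 23.9760; b·c/n = 119·34/334 = 12.1138
OR_MH = (53.8020 + 15.2568 + 23.9760) / (14.4000 + 7.7341 + 12.1138) = 93.0348 / 34.2479 = 2.71651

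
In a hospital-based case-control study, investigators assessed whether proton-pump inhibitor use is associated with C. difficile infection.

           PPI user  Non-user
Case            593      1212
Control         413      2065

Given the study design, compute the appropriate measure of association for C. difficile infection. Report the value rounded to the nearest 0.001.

Reading the table with exposure as columns: a = 593 (PPI user, case), b = 413 (PPI user, non-case), c = 1212 (Non-user, case), d = 2065.
This is a hospital-based case-control study: participants were sampled on outcome status, so risks in the source population cannot be estimated directly — relative risk is not valid here. The odds ratio is the appropriate measure.
OR = (a·d)/(b·c) = (593 × 2065) / (413 × 1212) = 1224545 / 500556 = 2.44637

2.446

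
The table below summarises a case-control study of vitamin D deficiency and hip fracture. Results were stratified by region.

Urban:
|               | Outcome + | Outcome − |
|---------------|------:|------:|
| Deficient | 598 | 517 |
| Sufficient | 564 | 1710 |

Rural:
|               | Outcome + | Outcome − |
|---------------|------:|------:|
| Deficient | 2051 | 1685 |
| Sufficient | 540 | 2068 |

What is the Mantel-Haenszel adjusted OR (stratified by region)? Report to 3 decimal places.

4.229

OR_MH = Σ(aᵢdᵢ/nᵢ) / Σ(bᵢcᵢ/nᵢ), where nᵢ is the stratum total.
Stratum 1 (Urban): n = 3389; a·d/n = 598·1710/3389 = 301.7350; b·c/n = 517·564/3389 = 86.0395
Stratum 2 (Rural): n = 6344; a·d/n = 2051·2068/6344 = 668.5794; b·c/n = 1685·540/6344 = 143.4269
OR_MH = (301.7350 + 668.5794) / (86.0395 + 143.4269) = 970.3145 / 229.4664 = 4.22857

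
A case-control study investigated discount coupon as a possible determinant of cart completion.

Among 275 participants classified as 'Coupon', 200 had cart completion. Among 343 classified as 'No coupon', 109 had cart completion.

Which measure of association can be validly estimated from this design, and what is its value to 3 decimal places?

From the description: a = 200, b = 75, c = 109, d = 234.
This is a case-control study: participants were sampled on outcome status, so risks in the source population cannot be estimated directly — relative risk is not valid here. The odds ratio is the appropriate measure.
OR = (a·d)/(b·c) = (200 × 234) / (75 × 109) = 46800 / 8175 = 5.72477

5.725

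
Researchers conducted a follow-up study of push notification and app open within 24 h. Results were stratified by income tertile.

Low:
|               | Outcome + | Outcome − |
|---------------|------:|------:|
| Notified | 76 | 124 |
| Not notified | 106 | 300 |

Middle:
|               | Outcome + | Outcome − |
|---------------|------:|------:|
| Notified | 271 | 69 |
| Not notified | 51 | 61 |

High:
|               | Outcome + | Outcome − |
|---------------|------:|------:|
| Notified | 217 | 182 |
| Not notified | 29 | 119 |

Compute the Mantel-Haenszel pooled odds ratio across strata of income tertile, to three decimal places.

OR_MH = Σ(aᵢdᵢ/nᵢ) / Σ(bᵢcᵢ/nᵢ), where nᵢ is the stratum total.
Stratum 1 (Low): n = 606; a·d/n = 76·300/606 = 37.6238; b·c/n = 124·106/606 = 21.6898
Stratum 2 (Middle): n = 452; a·d/n = 271·61/452 = 36.5730; b·c/n = 69·51/452 = 7.7854
Stratum 3 (High): n = 547; a·d/n = 217·119/547 = 47.2084; b·c/n = 182·29/547 = 9.6490
OR_MH = (37.6238 + 36.5730 + 47.2084) / (21.6898 + 7.7854 + 9.6490) = 121.4052 / 39.1242 = 3.10307

3.103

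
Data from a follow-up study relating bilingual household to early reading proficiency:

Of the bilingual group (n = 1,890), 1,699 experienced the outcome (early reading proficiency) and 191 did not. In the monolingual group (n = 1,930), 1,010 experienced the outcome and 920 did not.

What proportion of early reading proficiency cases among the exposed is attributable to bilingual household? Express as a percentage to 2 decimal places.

From the description: a = 1699, b = 191, c = 1010, d = 920.
Risk in exposed = 1699/1890 = 0.89894; risk in unexposed = 1010/1930 = 0.52332.
RR = 0.89894/0.52332 = 1.71778
AR% = (RR − 1)/RR × 100 = (1.71778 − 1)/1.71778 × 100 = 41.7853%

41.79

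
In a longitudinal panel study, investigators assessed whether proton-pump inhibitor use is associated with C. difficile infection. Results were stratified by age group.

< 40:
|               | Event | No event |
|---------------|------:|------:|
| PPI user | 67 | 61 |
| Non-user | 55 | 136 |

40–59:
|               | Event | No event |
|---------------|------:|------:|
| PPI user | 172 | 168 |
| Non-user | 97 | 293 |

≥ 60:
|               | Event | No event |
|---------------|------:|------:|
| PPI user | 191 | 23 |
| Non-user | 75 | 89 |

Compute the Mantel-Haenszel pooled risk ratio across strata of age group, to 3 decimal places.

1.959

RR_MH = Σ(aᵢ·n₀ᵢ/nᵢ) / Σ(cᵢ·n₁ᵢ/nᵢ), with n₁ᵢ = aᵢ+bᵢ (exposed), n₀ᵢ = cᵢ+dᵢ (unexposed), nᵢ = n₁ᵢ+n₀ᵢ.
Stratum 1 (< 40): n₁ = 128, n₀ = 191, n = 319; a·n₀/n = 67·191/319 = 40.1160; c·n₁/n = 55·128/319 = 22.0690
Stratum 2 (40–59): n₁ = 340, n₀ = 390, n = 730; a·n₀/n = 172·390/730 = 91.8904; c·n₁/n = 97·340/730 = 45.1781
Stratum 3 (≥ 60): n₁ = 214, n₀ = 164, n = 378; a·n₀/n = 191·164/378 = 82.8677; c·n₁/n = 75·214/378 = 42.4603
RR_MH = (40.1160 + 91.8904 + 82.8677) / (22.0690 + 45.1781 + 42.4603) = 214.8741 / 109.7074 = 1.95861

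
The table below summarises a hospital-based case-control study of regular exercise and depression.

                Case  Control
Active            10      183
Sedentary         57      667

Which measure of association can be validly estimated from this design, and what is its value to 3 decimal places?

Cells: a = 10, b = 183, c = 57, d = 667.
This is a hospital-based case-control study: participants were sampled on outcome status, so risks in the source population cannot be estimated directly — relative risk is not valid here. The odds ratio is the appropriate measure.
OR = (a·d)/(b·c) = (10 × 667) / (183 × 57) = 6670 / 10431 = 0.63944

0.639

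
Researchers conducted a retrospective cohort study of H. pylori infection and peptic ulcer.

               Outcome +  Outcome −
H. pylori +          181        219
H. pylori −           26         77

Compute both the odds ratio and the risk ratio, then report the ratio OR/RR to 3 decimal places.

Cells: a = 181, b = 219, c = 26, d = 77.
OR = (181·77)/(219·26) = 13937/5694 = 2.44766
Risk in exposed = 181/400 = 0.45250; risk in unexposed = 26/103 = 0.25243; RR = 1.79260
OR/RR = 2.44766 / 1.79260 = 1.36543
The outcome is not rare, so the OR lies further from 1 than the RR.

1.365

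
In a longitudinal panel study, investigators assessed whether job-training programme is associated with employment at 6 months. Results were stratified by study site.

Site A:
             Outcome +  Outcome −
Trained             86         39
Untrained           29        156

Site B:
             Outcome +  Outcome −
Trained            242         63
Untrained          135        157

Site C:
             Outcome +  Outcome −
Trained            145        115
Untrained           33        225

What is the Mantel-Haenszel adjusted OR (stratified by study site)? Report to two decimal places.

OR_MH = Σ(aᵢdᵢ/nᵢ) / Σ(bᵢcᵢ/nᵢ), where nᵢ is the stratum total.
Stratum 1 (Site A): n = 310; a·d/n = 86·156/310 = 43.2774; b·c/n = 39·29/310 = 3.6484
Stratum 2 (Site B): n = 597; a·d/n = 242·157/597 = 63.6415; b·c/n = 63·135/597 = 14.2462
Stratum 3 (Site C): n = 518; a·d/n = 145·225/518 = 62.9826; b·c/n = 115·33/518 = 7.3263
OR_MH = (43.2774 + 63.6415 + 62.9826) / (3.6484 + 14.2462 + 7.3263) = 169.9016 / 25.2209 = 6.73655

6.74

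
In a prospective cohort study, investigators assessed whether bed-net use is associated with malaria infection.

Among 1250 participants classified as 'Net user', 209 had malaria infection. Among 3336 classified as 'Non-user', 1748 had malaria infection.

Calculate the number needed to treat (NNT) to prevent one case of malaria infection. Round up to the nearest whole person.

Risk in treated group = 209/1250 = 0.16720; risk in control = 1748/3336 = 0.52398.
Absolute risk reduction = 0.52398 − 0.16720 = 0.35678
NNT = 1 / ARR = 1 / 0.35678 = 2.803 → round up → 3

3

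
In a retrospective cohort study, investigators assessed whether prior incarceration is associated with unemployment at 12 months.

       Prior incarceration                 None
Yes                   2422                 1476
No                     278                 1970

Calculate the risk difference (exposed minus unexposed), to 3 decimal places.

Reading the table with exposure as columns: a = 2422 (Prior incarceration, case), b = 278 (Prior incarceration, non-case), c = 1476 (None, case), d = 1970.
Risk in exposed = 2422/2700 = 0.897037; risk in unexposed = 1476/3446 = 0.428323.
Risk difference = 0.897037 − 0.428323 = 0.468714

0.469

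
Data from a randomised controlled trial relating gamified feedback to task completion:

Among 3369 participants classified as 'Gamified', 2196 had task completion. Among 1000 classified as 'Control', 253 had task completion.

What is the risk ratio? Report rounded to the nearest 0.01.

From the description: a = 2196, b = 1173, c = 253, d = 747.
Risk in exposed = 2196/3369 = 0.65183; risk in unexposed = 253/1000 = 0.25300.
RR = 0.65183 / 0.25300 = 2.57639
The risk among the exposed is 2.58 times that among the unexposed.

2.58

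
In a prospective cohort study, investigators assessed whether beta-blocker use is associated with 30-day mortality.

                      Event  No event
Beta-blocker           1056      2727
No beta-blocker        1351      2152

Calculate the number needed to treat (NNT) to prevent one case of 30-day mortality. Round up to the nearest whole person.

10

Risk in treated group = 1056/3783 = 0.27914; risk in control = 1351/3503 = 0.38567.
Absolute risk reduction = 0.38567 − 0.27914 = 0.10653
NNT = 1 / ARR = 1 / 0.10653 = 9.387 → round up → 10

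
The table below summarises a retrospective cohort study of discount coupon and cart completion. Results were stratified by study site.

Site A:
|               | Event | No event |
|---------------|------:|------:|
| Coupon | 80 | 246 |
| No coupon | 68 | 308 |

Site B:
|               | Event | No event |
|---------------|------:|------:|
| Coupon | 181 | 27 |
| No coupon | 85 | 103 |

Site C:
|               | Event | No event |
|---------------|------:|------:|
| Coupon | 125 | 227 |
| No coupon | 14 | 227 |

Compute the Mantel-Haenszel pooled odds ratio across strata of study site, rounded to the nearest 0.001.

3.717

OR_MH = Σ(aᵢdᵢ/nᵢ) / Σ(bᵢcᵢ/nᵢ), where nᵢ is the stratum total.
Stratum 1 (Site A): n = 702; a·d/n = 80·308/702 = 35.0997; b·c/n = 246·68/702 = 23.8291
Stratum 2 (Site B): n = 396; a·d/n = 181·103/396 = 47.0783; b·c/n = 27·85/396 = 5.7955
Stratum 3 (Site C): n = 593; a·d/n = 125·227/593 = 47.8499; b·c/n = 227·14/593 = 5.3592
OR_MH = (35.0997 + 47.0783 + 47.8499) / (23.8291 + 5.7955 + 5.3592) = 130.0279 / 34.9837 = 3.71681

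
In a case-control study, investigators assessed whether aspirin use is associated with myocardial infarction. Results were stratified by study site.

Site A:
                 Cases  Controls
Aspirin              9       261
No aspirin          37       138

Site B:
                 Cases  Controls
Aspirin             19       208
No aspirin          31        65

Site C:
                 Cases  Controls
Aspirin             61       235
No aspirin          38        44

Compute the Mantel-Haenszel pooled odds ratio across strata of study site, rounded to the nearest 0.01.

OR_MH = Σ(aᵢdᵢ/nᵢ) / Σ(bᵢcᵢ/nᵢ), where nᵢ is the stratum total.
Stratum 1 (Site A): n = 445; a·d/n = 9·138/445 = 2.7910; b·c/n = 261·37/445 = 21.7011
Stratum 2 (Site B): n = 323; a·d/n = 19·65/323 = 3.8235; b·c/n = 208·31/323 = 19.9628
Stratum 3 (Site C): n = 378; a·d/n = 61·44/378 = 7.1005; b·c/n = 235·38/378 = 23.6243
OR_MH = (2.7910 + 3.8235 + 7.1005) / (21.7011 + 19.9628 + 23.6243) = 13.7151 / 65.2883 = 0.21007

0.21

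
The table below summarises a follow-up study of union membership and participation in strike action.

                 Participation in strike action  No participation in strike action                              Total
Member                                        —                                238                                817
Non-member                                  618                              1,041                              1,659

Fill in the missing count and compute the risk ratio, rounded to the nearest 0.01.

The missing cell is in the exposed row: 817 − 238 = 579.
So a = 579, b = 238, c = 618, d = 1041.
RR = [a/(a+b)] / [c/(c+d)] = (579/817) / (618/1659) = 0.70869/0.37251 = 1.90246

1.90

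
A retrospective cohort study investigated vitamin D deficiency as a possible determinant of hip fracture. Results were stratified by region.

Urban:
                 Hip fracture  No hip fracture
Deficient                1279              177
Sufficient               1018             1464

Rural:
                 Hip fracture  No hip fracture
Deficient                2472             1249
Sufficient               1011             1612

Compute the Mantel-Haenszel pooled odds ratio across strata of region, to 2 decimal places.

OR_MH = Σ(aᵢdᵢ/nᵢ) / Σ(bᵢcᵢ/nᵢ), where nᵢ is the stratum total.
Stratum 1 (Urban): n = 3938; a·d/n = 1279·1464/3938 = 475.4840; b·c/n = 177·1018/3938 = 45.7557
Stratum 2 (Rural): n = 6344; a·d/n = 2472·1612/6344 = 628.1311; b·c/n = 1249·1011/6344 = 199.0446
OR_MH = (475.4840 + 628.1311) / (45.7557 + 199.0446) = 1103.6151 / 244.8003 = 4.50823

4.51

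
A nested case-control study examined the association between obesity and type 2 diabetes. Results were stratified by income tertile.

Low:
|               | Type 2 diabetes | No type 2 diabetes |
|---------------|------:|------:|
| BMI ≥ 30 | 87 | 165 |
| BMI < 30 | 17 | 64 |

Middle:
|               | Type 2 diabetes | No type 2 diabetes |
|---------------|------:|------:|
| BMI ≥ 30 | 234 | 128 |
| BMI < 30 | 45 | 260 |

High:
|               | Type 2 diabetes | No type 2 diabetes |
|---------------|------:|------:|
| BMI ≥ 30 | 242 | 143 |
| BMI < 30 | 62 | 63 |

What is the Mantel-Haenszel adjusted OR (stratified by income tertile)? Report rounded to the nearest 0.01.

4.00

OR_MH = Σ(aᵢdᵢ/nᵢ) / Σ(bᵢcᵢ/nᵢ), where nᵢ is the stratum total.
Stratum 1 (Low): n = 333; a·d/n = 87·64/333 = 16.7207; b·c/n = 165·17/333 = 8.4234
Stratum 2 (Middle): n = 667; a·d/n = 234·260/667 = 91.2144; b·c/n = 128·45/667 = 8.6357
Stratum 3 (High): n = 510; a·d/n = 242·63/510 = 29.8941; b·c/n = 143·62/510 = 17.3843
OR_MH = (16.7207 + 91.2144 + 29.8941) / (8.4234 + 8.6357 + 17.3843) = 137.8292 / 34.4434 = 4.00161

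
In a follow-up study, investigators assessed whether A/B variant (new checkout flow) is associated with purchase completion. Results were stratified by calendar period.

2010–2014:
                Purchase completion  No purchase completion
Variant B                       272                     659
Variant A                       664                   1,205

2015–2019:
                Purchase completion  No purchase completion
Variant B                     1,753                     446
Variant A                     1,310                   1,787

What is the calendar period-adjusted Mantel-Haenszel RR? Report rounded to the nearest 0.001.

1.578

RR_MH = Σ(aᵢ·n₀ᵢ/nᵢ) / Σ(cᵢ·n₁ᵢ/nᵢ), with n₁ᵢ = aᵢ+bᵢ (exposed), n₀ᵢ = cᵢ+dᵢ (unexposed), nᵢ = n₁ᵢ+n₀ᵢ.
Stratum 1 (2010–2014): n₁ = 931, n₀ = 1869, n = 2800; a·n₀/n = 272·1869/2800 = 181.5600; c·n₁/n = 664·931/2800 = 220.7800
Stratum 2 (2015–2019): n₁ = 2199, n₀ = 3097, n = 5296; a·n₀/n = 1753·3097/5296 = 1025.1210; c·n₁/n = 1310·2199/5296 = 543.9369
RR_MH = (181.5600 + 1025.1210) / (220.7800 + 543.9369) = 1206.6810 / 764.7169 = 1.57794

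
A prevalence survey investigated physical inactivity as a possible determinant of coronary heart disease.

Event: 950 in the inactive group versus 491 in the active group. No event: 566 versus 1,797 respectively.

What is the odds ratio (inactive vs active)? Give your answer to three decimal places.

6.143

From the description: a = 950, b = 566, c = 491, d = 1797.
OR = (a·d)/(b·c) = (950 × 1797) / (566 × 491) = 1707150 / 277906 = 6.14290
The odds of coronary heart disease are about 6.14 times as high in the inactive group.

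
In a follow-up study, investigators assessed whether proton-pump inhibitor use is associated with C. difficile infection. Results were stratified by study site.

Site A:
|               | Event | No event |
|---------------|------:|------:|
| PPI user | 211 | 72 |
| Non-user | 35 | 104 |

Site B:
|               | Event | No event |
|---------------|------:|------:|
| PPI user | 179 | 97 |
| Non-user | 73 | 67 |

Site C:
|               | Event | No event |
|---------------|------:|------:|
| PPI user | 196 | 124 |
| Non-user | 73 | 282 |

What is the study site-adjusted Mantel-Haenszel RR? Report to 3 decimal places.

RR_MH = Σ(aᵢ·n₀ᵢ/nᵢ) / Σ(cᵢ·n₁ᵢ/nᵢ), with n₁ᵢ = aᵢ+bᵢ (exposed), n₀ᵢ = cᵢ+dᵢ (unexposed), nᵢ = n₁ᵢ+n₀ᵢ.
Stratum 1 (Site A): n₁ = 283, n₀ = 139, n = 422; a·n₀/n = 211·139/422 = 69.5000; c·n₁/n = 35·283/422 = 23.4716
Stratum 2 (Site B): n₁ = 276, n₀ = 140, n = 416; a·n₀/n = 179·140/416 = 60.2404; c·n₁/n = 73·276/416 = 48.4327
Stratum 3 (Site C): n₁ = 320, n₀ = 355, n = 675; a·n₀/n = 196·355/675 = 103.0815; c·n₁/n = 73·320/675 = 34.6074
RR_MH = (69.5000 + 60.2404 + 103.0815) / (23.4716 + 48.4327 + 34.6074) = 232.8219 / 106.5117 = 2.18588

2.186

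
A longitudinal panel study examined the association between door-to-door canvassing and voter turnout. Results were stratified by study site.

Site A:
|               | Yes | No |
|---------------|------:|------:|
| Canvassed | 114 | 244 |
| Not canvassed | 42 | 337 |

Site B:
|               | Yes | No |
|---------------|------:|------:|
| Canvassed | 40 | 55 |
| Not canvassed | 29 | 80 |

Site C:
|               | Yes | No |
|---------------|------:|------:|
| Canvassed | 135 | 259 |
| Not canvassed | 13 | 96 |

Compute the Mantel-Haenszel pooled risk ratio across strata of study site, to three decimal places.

2.478

RR_MH = Σ(aᵢ·n₀ᵢ/nᵢ) / Σ(cᵢ·n₁ᵢ/nᵢ), with n₁ᵢ = aᵢ+bᵢ (exposed), n₀ᵢ = cᵢ+dᵢ (unexposed), nᵢ = n₁ᵢ+n₀ᵢ.
Stratum 1 (Site A): n₁ = 358, n₀ = 379, n = 737; a·n₀/n = 114·379/737 = 58.6242; c·n₁/n = 42·358/737 = 20.4016
Stratum 2 (Site B): n₁ = 95, n₀ = 109, n = 204; a·n₀/n = 40·109/204 = 21.3725; c·n₁/n = 29·95/204 = 13.5049
Stratum 3 (Site C): n₁ = 394, n₀ = 109, n = 503; a·n₀/n = 135·109/503 = 29.2545; c·n₁/n = 13·394/503 = 10.1829
RR_MH = (58.6242 + 21.3725 + 29.2545) / (20.4016 + 13.5049 + 10.1829) = 109.2512 / 44.0894 = 2.47794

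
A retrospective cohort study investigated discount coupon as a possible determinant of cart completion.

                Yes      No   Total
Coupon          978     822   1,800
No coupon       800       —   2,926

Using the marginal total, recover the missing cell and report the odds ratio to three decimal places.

The missing cell is in the unexposed row: 2926 − 800 = 2126.
So a = 978, b = 822, c = 800, d = 2126.
OR = (a·d)/(b·c) = (978 × 2126) / (822 × 800) = 2079228 / 657600 = 3.16184

3.162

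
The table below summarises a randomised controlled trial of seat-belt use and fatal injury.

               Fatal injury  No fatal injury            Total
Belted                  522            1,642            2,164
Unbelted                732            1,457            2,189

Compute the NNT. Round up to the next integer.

11

Risk in treated group = 522/2164 = 0.24122; risk in control = 732/2189 = 0.33440.
Absolute risk reduction = 0.33440 − 0.24122 = 0.09318
NNT = 1 / ARR = 1 / 0.09318 = 10.732 → round up → 11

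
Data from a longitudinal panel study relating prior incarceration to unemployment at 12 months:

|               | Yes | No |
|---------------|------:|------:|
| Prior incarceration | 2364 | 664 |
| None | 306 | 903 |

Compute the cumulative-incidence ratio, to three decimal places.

3.085

Cells: a = 2364, b = 664, c = 306, d = 903.
Risk in exposed = 2364/3028 = 0.78071; risk in unexposed = 306/1209 = 0.25310.
RR = 0.78071 / 0.25310 = 3.08458
The risk among the exposed is 3.08 times that among the unexposed.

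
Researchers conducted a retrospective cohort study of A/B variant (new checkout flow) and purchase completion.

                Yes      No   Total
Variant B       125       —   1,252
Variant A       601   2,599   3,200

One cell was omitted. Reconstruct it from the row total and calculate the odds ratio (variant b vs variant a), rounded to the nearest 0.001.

0.480

The missing cell is in the exposed row: 1252 − 125 = 1127.
So a = 125, b = 1127, c = 601, d = 2599.
OR = (a·d)/(b·c) = (125 × 2599) / (1127 × 601) = 324875 / 677327 = 0.47964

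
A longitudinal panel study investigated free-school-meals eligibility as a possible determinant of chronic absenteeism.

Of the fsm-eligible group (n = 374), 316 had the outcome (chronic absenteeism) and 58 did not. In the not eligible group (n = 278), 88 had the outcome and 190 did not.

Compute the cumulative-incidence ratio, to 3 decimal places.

From the description: a = 316, b = 58, c = 88, d = 190.
Risk in exposed = 316/374 = 0.84492; risk in unexposed = 88/278 = 0.31655.
RR = 0.84492 / 0.31655 = 2.66918
The risk among the exposed is 2.67 times that among the unexposed.

2.669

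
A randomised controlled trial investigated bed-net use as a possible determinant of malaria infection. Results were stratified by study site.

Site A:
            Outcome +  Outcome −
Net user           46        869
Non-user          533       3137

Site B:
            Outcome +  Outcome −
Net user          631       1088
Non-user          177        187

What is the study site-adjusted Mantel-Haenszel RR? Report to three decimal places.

RR_MH = Σ(aᵢ·n₀ᵢ/nᵢ) / Σ(cᵢ·n₁ᵢ/nᵢ), with n₁ᵢ = aᵢ+bᵢ (exposed), n₀ᵢ = cᵢ+dᵢ (unexposed), nᵢ = n₁ᵢ+n₀ᵢ.
Stratum 1 (Site A): n₁ = 915, n₀ = 3670, n = 4585; a·n₀/n = 46·3670/4585 = 36.8201; c·n₁/n = 533·915/4585 = 106.3675
Stratum 2 (Site B): n₁ = 1719, n₀ = 364, n = 2083; a·n₀/n = 631·364/2083 = 110.2660; c·n₁/n = 177·1719/2083 = 146.0696
RR_MH = (36.8201 + 110.2660) / (106.3675 + 146.0696) = 147.0860 / 252.4371 = 0.58266

0.583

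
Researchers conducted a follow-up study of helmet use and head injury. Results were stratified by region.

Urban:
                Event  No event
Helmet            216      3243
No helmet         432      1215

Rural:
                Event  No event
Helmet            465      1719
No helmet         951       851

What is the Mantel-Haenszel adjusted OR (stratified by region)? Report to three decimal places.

0.220

OR_MH = Σ(aᵢdᵢ/nᵢ) / Σ(bᵢcᵢ/nᵢ), where nᵢ is the stratum total.
Stratum 1 (Urban): n = 5106; a·d/n = 216·1215/5106 = 51.3984; b·c/n = 3243·432/5106 = 274.3784
Stratum 2 (Rural): n = 3986; a·d/n = 465·851/3986 = 99.2762; b·c/n = 1719·951/3986 = 410.1277
OR_MH = (51.3984 + 99.2762) / (274.3784 + 410.1277) = 150.6746 / 684.5061 = 0.22012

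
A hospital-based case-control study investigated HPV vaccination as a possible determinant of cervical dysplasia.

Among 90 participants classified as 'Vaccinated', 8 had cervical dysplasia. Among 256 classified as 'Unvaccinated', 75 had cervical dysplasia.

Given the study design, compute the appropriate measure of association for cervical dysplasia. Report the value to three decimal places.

0.235

From the description: a = 8, b = 82, c = 75, d = 181.
This is a hospital-based case-control study: participants were sampled on outcome status, so risks in the source population cannot be estimated directly — relative risk is not valid here. The odds ratio is the appropriate measure.
OR = (a·d)/(b·c) = (8 × 181) / (82 × 75) = 1448 / 6150 = 0.23545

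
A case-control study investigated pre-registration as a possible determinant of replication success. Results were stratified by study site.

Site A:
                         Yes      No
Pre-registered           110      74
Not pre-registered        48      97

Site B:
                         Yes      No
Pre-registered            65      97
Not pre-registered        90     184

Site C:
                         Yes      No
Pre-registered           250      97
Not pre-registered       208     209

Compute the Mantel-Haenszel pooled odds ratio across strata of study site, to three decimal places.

2.241

OR_MH = Σ(aᵢdᵢ/nᵢ) / Σ(bᵢcᵢ/nᵢ), where nᵢ is the stratum total.
Stratum 1 (Site A): n = 329; a·d/n = 110·97/329 = 32.4316; b·c/n = 74·48/329 = 10.7964
Stratum 2 (Site B): n = 436; a·d/n = 65·184/436 = 27.4312; b·c/n = 97·90/436 = 20.0229
Stratum 3 (Site C): n = 764; a·d/n = 250·209/764 = 68.3901; b·c/n = 97·208/764 = 26.4084
OR_MH = (32.4316 + 27.4312 + 68.3901) / (10.7964 + 20.0229 + 26.4084) = 128.2529 / 57.2277 = 2.24110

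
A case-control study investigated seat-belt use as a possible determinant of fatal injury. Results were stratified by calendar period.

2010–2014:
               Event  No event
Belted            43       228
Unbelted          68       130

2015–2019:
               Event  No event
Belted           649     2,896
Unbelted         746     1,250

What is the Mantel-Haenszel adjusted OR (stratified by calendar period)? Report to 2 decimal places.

0.37

OR_MH = Σ(aᵢdᵢ/nᵢ) / Σ(bᵢcᵢ/nᵢ), where nᵢ is the stratum total.
Stratum 1 (2010–2014): n = 469; a·d/n = 43·130/469 = 11.9190; b·c/n = 228·68/469 = 33.0576
Stratum 2 (2015–2019): n = 5541; a·d/n = 649·1250/5541 = 146.4086; b·c/n = 2896·746/5541 = 389.8964
OR_MH = (11.9190 + 146.4086) / (33.0576 + 389.8964) = 158.3276 / 422.9540 = 0.37434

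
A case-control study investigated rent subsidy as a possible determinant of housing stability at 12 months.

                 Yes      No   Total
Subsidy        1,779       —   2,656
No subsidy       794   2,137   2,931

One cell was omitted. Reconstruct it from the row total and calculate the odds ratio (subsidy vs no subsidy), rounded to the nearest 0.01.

The missing cell is in the exposed row: 2656 − 1779 = 877.
So a = 1779, b = 877, c = 794, d = 2137.
OR = (a·d)/(b·c) = (1779 × 2137) / (877 × 794) = 3801723 / 696338 = 5.45959

5.46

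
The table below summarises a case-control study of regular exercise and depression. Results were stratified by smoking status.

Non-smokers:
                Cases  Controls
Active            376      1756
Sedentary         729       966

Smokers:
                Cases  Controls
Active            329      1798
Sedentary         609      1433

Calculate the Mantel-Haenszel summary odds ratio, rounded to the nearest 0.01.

OR_MH = Σ(aᵢdᵢ/nᵢ) / Σ(bᵢcᵢ/nᵢ), where nᵢ is the stratum total.
Stratum 1 (Non-smokers): n = 3827; a·d/n = 376·966/3827 = 94.9088; b·c/n = 1756·729/3827 = 334.4980
Stratum 2 (Smokers): n = 4169; a·d/n = 329·1433/4169 = 113.0864; b·c/n = 1798·609/4169 = 262.6486
OR_MH = (94.9088 + 113.0864) / (334.4980 + 262.6486) = 207.9952 / 597.1466 = 0.34832

0.35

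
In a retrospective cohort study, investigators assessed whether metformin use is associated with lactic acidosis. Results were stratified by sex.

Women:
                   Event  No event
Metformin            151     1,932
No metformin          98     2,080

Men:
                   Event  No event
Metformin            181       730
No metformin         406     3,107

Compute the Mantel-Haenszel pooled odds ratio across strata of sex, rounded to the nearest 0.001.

1.802

OR_MH = Σ(aᵢdᵢ/nᵢ) / Σ(bᵢcᵢ/nᵢ), where nᵢ is the stratum total.
Stratum 1 (Women): n = 4261; a·d/n = 151·2080/4261 = 73.7104; b·c/n = 1932·98/4261 = 44.4346
Stratum 2 (Men): n = 4424; a·d/n = 181·3107/4424 = 127.1173; b·c/n = 730·406/4424 = 66.9937
OR_MH = (73.7104 + 127.1173) / (44.4346 + 66.9937) = 200.8277 / 111.4283 = 1.80230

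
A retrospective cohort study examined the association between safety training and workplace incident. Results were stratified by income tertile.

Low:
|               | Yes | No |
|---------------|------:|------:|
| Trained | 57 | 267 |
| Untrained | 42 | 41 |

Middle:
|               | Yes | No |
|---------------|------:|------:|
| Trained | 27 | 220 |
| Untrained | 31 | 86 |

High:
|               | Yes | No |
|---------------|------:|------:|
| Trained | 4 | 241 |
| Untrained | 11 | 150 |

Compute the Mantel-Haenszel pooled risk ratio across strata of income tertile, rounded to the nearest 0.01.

0.36

RR_MH = Σ(aᵢ·n₀ᵢ/nᵢ) / Σ(cᵢ·n₁ᵢ/nᵢ), with n₁ᵢ = aᵢ+bᵢ (exposed), n₀ᵢ = cᵢ+dᵢ (unexposed), nᵢ = n₁ᵢ+n₀ᵢ.
Stratum 1 (Low): n₁ = 324, n₀ = 83, n = 407; a·n₀/n = 57·83/407 = 11.6241; c·n₁/n = 42·324/407 = 33.4349
Stratum 2 (Middle): n₁ = 247, n₀ = 117, n = 364; a·n₀/n = 27·117/364 = 8.6786; c·n₁/n = 31·247/364 = 21.0357
Stratum 3 (High): n₁ = 245, n₀ = 161, n = 406; a·n₀/n = 4·161/406 = 1.5862; c·n₁/n = 11·245/406 = 6.6379
RR_MH = (11.6241 + 8.6786 + 1.5862) / (33.4349 + 21.0357 + 6.6379) = 21.8889 / 61.1085 = 0.35820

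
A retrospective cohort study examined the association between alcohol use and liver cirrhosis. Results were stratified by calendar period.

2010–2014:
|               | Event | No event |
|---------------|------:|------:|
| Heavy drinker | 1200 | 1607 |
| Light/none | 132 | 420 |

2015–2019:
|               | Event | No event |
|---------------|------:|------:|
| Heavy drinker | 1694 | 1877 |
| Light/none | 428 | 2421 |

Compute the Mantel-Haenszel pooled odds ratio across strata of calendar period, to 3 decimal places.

4.190

OR_MH = Σ(aᵢdᵢ/nᵢ) / Σ(bᵢcᵢ/nᵢ), where nᵢ is the stratum total.
Stratum 1 (2010–2014): n = 3359; a·d/n = 1200·420/3359 = 150.0447; b·c/n = 1607·132/3359 = 63.1509
Stratum 2 (2015–2019): n = 6420; a·d/n = 1694·2421/6420 = 638.8121; b·c/n = 1877·428/6420 = 125.1333
OR_MH = (150.0447 + 638.8121) / (63.1509 + 125.1333) = 788.8568 / 188.2843 = 4.18971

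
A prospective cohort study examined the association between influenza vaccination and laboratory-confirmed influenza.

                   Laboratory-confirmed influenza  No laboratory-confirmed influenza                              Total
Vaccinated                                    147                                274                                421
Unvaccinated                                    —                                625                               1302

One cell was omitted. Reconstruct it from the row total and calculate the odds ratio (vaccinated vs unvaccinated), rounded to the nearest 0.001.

0.495

The missing cell is in the unexposed row: 1302 − 625 = 677.
So a = 147, b = 274, c = 677, d = 625.
OR = (a·d)/(b·c) = (147 × 625) / (274 × 677) = 91875 / 185498 = 0.49529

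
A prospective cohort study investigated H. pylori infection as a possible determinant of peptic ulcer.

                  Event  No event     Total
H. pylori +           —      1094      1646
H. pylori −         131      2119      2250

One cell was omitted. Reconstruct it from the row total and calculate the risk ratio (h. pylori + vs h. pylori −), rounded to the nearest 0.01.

The missing cell is in the exposed row: 1646 − 1094 = 552.
So a = 552, b = 1094, c = 131, d = 2119.
RR = [a/(a+b)] / [c/(c+d)] = (552/1646) / (131/2250) = 0.33536/0.05822 = 5.75997

5.76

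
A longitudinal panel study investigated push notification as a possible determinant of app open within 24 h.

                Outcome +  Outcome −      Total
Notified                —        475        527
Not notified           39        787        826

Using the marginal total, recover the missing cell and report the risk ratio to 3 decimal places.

2.090

The missing cell is in the exposed row: 527 − 475 = 52.
So a = 52, b = 475, c = 39, d = 787.
RR = [a/(a+b)] / [c/(c+d)] = (52/527) / (39/826) = 0.09867/0.04722 = 2.08982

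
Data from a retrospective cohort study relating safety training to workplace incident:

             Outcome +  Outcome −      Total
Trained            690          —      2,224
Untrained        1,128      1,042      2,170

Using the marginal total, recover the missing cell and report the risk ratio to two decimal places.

The missing cell is in the exposed row: 2224 − 690 = 1534.
So a = 690, b = 1534, c = 1128, d = 1042.
RR = [a/(a+b)] / [c/(c+d)] = (690/2224) / (1128/2170) = 0.31025/0.51982 = 0.59685

0.60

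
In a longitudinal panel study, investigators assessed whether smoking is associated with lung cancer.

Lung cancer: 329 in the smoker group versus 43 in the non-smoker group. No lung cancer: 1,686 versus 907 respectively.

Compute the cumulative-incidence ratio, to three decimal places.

3.607

From the description: a = 329, b = 1686, c = 43, d = 907.
Risk in exposed = 329/2015 = 0.16328; risk in unexposed = 43/950 = 0.04526.
RR = 0.16328 / 0.04526 = 3.60725
The risk among the exposed is 3.61 times that among the unexposed.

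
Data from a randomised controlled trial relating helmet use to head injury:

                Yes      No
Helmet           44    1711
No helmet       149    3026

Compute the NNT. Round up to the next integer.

Risk in treated group = 44/1755 = 0.02507; risk in control = 149/3175 = 0.04693.
Absolute risk reduction = 0.04693 − 0.02507 = 0.02186
NNT = 1 / ARR = 1 / 0.02186 = 45.750 → round up → 46

46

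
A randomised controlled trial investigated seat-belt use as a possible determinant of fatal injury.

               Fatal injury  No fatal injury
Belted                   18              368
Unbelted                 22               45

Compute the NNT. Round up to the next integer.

Risk in treated group = 18/386 = 0.04663; risk in control = 22/67 = 0.32836.
Absolute risk reduction = 0.32836 − 0.04663 = 0.28173
NNT = 1 / ARR = 1 / 0.28173 = 3.550 → round up → 4

4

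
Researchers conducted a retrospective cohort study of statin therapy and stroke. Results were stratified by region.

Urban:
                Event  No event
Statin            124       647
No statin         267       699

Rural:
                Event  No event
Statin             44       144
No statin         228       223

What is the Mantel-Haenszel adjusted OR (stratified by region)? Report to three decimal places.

OR_MH = Σ(aᵢdᵢ/nᵢ) / Σ(bᵢcᵢ/nᵢ), where nᵢ is the stratum total.
Stratum 1 (Urban): n = 1737; a·d/n = 124·699/1737 = 49.8998; b·c/n = 647·267/1737 = 99.4525
Stratum 2 (Rural): n = 639; a·d/n = 44·223/639 = 15.3552; b·c/n = 144·228/639 = 51.3803
OR_MH = (49.8998 + 15.3552) / (99.4525 + 51.3803) = 65.2551 / 150.8328 = 0.43263

0.433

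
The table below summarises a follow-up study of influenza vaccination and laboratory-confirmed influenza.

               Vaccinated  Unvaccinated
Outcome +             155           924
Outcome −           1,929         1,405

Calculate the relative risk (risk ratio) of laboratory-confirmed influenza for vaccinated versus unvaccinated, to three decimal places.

Reading the table with exposure as columns: a = 155 (Vaccinated, case), b = 1929 (Vaccinated, non-case), c = 924 (Unvaccinated, case), d = 1405.
Risk in exposed = 155/2084 = 0.07438; risk in unexposed = 924/2329 = 0.39674.
RR = 0.07438 / 0.39674 = 0.18747
The risk is 81% lower among the exposed than among the unexposed.

0.187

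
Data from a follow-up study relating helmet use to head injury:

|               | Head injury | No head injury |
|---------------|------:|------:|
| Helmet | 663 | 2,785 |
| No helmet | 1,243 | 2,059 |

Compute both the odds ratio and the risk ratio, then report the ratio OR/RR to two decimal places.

0.77

Cells: a = 663, b = 2785, c = 1243, d = 2059.
OR = (663·2059)/(2785·1243) = 1365117/3461755 = 0.39434
Risk in exposed = 663/3448 = 0.19229; risk in unexposed = 1243/3302 = 0.37644; RR = 0.51080
OR/RR = 0.39434 / 0.51080 = 0.77201
The outcome is not rare, so the OR lies further from 1 than the RR.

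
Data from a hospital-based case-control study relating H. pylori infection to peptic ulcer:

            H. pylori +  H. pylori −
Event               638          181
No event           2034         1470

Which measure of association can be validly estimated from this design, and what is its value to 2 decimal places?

2.55

Reading the table with exposure as columns: a = 638 (H. pylori +, case), b = 2034 (H. pylori +, non-case), c = 181 (H. pylori −, case), d = 1470.
This is a hospital-based case-control study: participants were sampled on outcome status, so risks in the source population cannot be estimated directly — relative risk is not valid here. The odds ratio is the appropriate measure.
OR = (a·d)/(b·c) = (638 × 1470) / (2034 × 181) = 937860 / 368154 = 2.54747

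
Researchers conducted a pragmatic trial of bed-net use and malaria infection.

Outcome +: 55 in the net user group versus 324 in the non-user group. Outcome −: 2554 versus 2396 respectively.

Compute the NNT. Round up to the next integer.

11

Risk in treated group = 55/2609 = 0.02108; risk in control = 324/2720 = 0.11912.
Absolute risk reduction = 0.11912 − 0.02108 = 0.09804
NNT = 1 / ARR = 1 / 0.09804 = 10.200 → round up → 11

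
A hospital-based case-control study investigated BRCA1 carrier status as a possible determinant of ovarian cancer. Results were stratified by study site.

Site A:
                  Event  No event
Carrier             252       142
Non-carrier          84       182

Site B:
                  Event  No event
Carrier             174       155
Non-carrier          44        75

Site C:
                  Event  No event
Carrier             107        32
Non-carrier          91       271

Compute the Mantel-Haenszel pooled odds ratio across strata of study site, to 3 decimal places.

OR_MH = Σ(aᵢdᵢ/nᵢ) / Σ(bᵢcᵢ/nᵢ), where nᵢ is the stratum total.
Stratum 1 (Site A): n = 660; a·d/n = 252·182/660 = 69.4909; b·c/n = 142·84/660 = 18.0727
Stratum 2 (Site B): n = 448; a·d/n = 174·75/448 = 29.1295; b·c/n = 155·44/448 = 15.2232
Stratum 3 (Site C): n = 501; a·d/n = 107·271/501 = 57.8782; b·c/n = 32·91/501 = 5.8124
OR_MH = (69.4909 + 29.1295 + 57.8782) / (18.0727 + 15.2232 + 5.8124) = 156.4986 / 39.1083 = 4.00167

4.002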